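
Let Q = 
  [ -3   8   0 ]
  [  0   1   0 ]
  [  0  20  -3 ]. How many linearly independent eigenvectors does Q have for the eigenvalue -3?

2

Q + 3I = [[0, 8, 0], [0, 4, 0], [0, 20, 0]].
This matrix has rank 1, so its null space has dimension 3 − 1 = 2.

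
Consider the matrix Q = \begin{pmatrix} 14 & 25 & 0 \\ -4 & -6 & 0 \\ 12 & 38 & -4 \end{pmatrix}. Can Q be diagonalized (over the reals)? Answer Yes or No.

No

Characteristic polynomial: p(t) = t^3 - 4t^2 - 16t + 64 = (t - 4)^2(t + 4).
t = 4 has algebraic multiplicity 2; rank(Q − 4I) = 2, so geometric multiplicity = 1.
Geometric multiplicity < algebraic multiplicity, so Q is not diagonalizable.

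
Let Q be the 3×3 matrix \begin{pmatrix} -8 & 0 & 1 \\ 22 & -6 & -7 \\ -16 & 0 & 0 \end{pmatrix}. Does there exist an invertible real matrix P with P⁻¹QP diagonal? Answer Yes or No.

Characteristic polynomial: p(λ) = λ^3 + 14λ^2 + 64λ + 96 = (λ + 4)^2(λ + 6).
λ = -4 has algebraic multiplicity 2; rank(Q + 4I) = 2, so geometric multiplicity = 1.
Geometric multiplicity < algebraic multiplicity, so Q is not diagonalizable.

No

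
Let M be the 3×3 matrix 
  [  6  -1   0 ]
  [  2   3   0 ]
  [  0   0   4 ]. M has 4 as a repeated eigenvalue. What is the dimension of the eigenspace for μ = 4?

2

M − 4I = [[2, -1, 0], [2, -1, 0], [0, 0, 0]].
This matrix has rank 1, so its null space has dimension 3 − 1 = 2.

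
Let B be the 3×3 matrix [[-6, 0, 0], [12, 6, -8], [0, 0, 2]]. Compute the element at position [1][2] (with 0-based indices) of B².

-64

Characteristic polynomial: λ^3 - 2λ^2 - 36λ + 72 = (λ - 6)(λ - 2)(λ + 6), so the eigenvalues are -6, 2, 6.
λ=-6: eigenvector (1, -1, 0).
λ=6: eigenvector (0, 1, 0).
λ=2: eigenvector (0, 2, 1).
P = [[1, 0, 0], [-1, 1, 2], [0, 0, 1]], D = diag(-6, 6, 2), P⁻¹ = [[1, 0, 0], [1, 1, -2], [0, 0, 1]].
B² = P·diag(36, 36, 4)·P⁻¹ = [[36, 0, 0], [0, 36, -64], [0, 0, 4]].
The requested entry is -64.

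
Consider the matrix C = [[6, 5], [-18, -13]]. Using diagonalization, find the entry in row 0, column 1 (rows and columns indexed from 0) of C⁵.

3905

Characteristic polynomial: μ^2 + 7μ + 12 = (μ + 3)(μ + 4), so the eigenvalues are -4, -3.
μ=-3: eigenvector (5, -9).
μ=-4: eigenvector (1, -2).
P = [[5, 1], [-9, -2]], D = diag(-3, -4), P⁻¹ = [[2, 1], [-9, -5]].
C⁵ = P·diag(-243, -1024)·P⁻¹ = [[6786, 3905], [-14058, -8053]].
The requested entry is 3905.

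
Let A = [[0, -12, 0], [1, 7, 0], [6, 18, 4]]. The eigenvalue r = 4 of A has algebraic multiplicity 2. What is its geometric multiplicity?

2

A − 4I = [[-4, -12, 0], [1, 3, 0], [6, 18, 0]].
This matrix has rank 1, so its null space has dimension 3 − 1 = 2.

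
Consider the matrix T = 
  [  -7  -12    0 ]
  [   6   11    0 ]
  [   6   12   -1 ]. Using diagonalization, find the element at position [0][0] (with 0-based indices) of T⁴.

Characteristic polynomial: r^3 - 3r^2 - 9r - 5 = (r - 5)(r + 1)^2, so the eigenvalues are -1, -1, 5.
r=-1: eigenvector (2, -1, 0).
r=5: eigenvector (-1, 1, 1).
r=-1: eigenvector (0, 0, 1).
P = [[2, -1, 0], [-1, 1, 0], [0, 1, 1]], D = diag(-1, 5, -1), P⁻¹ = [[1, 1, 0], [1, 2, 0], [-1, -2, 1]].
T⁴ = P·diag(1, 625, 1)·P⁻¹ = [[-623, -1248, 0], [624, 1249, 0], [624, 1248, 1]].
The requested entry is -623.

-623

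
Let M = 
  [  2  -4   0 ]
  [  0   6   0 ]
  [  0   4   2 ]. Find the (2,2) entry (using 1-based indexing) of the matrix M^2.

36

Characteristic polynomial: t^3 - 10t^2 + 28t - 24 = (t - 6)(t - 2)^2, so the eigenvalues are 2, 2, 6.
t=2: eigenvector (1, 0, 0).
t=6: eigenvector (-1, 1, 1).
t=2: eigenvector (-1, 0, 1).
P = [[1, -1, -1], [0, 1, 0], [0, 1, 1]], D = diag(2, 6, 2), P⁻¹ = [[1, 0, 1], [0, 1, 0], [0, -1, 1]].
M² = P·diag(4, 36, 4)·P⁻¹ = [[4, -32, 0], [0, 36, 0], [0, 32, 4]].
The requested entry is 36.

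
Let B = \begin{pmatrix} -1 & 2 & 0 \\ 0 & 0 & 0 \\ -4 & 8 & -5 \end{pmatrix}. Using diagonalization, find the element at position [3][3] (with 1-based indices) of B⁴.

625

Characteristic polynomial: λ^3 + 6λ^2 + 5λ = λ(λ + 1)(λ + 5), so the eigenvalues are -5, -1, 0.
λ=0: eigenvector (2, 1, 0).
λ=-1: eigenvector (1, 0, -1).
λ=-5: eigenvector (0, 0, 1).
P = [[2, 1, 0], [1, 0, 0], [0, -1, 1]], D = diag(0, -1, -5), P⁻¹ = [[0, 1, 0], [1, -2, 0], [1, -2, 1]].
B⁴ = P·diag(0, 1, 625)·P⁻¹ = [[1, -2, 0], [0, 0, 0], [624, -1248, 625]].
The requested entry is 625.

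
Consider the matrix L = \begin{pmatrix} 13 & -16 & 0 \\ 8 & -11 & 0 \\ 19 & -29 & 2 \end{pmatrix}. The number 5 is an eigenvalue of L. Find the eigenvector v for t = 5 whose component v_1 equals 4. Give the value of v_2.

L − 5I = [[8, -16, 0], [8, -16, 0], [19, -29, -3]].
Solving (L − 5I)v = 0 gives the eigenspace spanned by (4, 2, 6).
With v_1 = 4, v = (4, 2, 6), so v_2 = 2.

2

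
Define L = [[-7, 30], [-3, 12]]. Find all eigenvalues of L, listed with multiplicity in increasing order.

Characteristic polynomial: p(t) = t^2 - 5t + 6 = (t - 3)(t - 2).
Roots (with multiplicity): 2, 3.

2, 3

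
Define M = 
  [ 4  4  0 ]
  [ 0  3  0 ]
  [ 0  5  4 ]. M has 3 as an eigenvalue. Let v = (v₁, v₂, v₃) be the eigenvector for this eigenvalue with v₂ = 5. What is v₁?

M − 3I = [[1, 4, 0], [0, 0, 0], [0, 5, 1]].
Solving (M − 3I)v = 0 gives the eigenspace spanned by (-20, 5, -25).
With v₂ = 5, v = (-20, 5, -25), so v₁ = -20.

-20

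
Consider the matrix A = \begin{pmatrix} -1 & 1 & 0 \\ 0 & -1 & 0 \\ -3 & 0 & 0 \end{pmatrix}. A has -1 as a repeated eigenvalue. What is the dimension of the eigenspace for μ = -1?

A + 1I = [[0, 1, 0], [0, 0, 0], [-3, 0, 1]].
This matrix has rank 2, so its null space has dimension 3 − 2 = 1.

1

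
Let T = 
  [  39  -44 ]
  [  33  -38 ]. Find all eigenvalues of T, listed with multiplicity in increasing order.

-5, 6

Characteristic polynomial: p(r) = r^2 - r - 30 = (r - 6)(r + 5).
Roots (with multiplicity): -5, 6.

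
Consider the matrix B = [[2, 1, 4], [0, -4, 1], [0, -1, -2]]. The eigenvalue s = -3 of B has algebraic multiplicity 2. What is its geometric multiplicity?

B + 3I = [[5, 1, 4], [0, -1, 1], [0, -1, 1]].
This matrix has rank 2, so its null space has dimension 3 − 2 = 1.

1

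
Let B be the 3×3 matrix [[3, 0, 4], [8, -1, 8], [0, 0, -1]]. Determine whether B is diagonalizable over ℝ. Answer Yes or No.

Yes

Characteristic polynomial: p(s) = s^3 - s^2 - 5s - 3 = (s - 3)(s + 1)^2.
s = -1 has algebraic multiplicity 2; rank(B + 1I) = 1, so geometric multiplicity = 2.
Every eigenvalue has geometric = algebraic multiplicity, so B is diagonalizable.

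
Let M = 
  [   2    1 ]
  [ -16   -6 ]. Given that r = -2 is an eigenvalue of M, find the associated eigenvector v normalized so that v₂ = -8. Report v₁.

M + 2I = [[4, 1], [-16, -4]].
Solving (M + 2I)v = 0 gives the eigenspace spanned by (2, -8).
With v₂ = -8, v = (2, -8), so v₁ = 2.

2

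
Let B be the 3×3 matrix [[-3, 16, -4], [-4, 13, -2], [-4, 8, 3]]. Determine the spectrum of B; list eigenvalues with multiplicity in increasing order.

Characteristic polynomial: p(s) = s^3 - 13s^2 + 55s - 75 = (s - 5)^2(s - 3).
Roots (with multiplicity): 3, 5, 5.

3, 5, 5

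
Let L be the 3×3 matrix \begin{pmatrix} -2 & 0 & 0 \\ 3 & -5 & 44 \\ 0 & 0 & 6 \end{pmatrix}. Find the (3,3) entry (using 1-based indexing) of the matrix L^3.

216

Characteristic polynomial: s^3 + s^2 - 32s - 60 = (s - 6)(s + 2)(s + 5), so the eigenvalues are -5, -2, 6.
s=-2: eigenvector (1, 1, 0).
s=6: eigenvector (0, 4, 1).
s=-5: eigenvector (0, 1, 0).
P = [[1, 0, 0], [1, 4, 1], [0, 1, 0]], D = diag(-2, 6, -5), P⁻¹ = [[1, 0, 0], [0, 0, 1], [-1, 1, -4]].
L³ = P·diag(-8, 216, -125)·P⁻¹ = [[-8, 0, 0], [117, -125, 1364], [0, 0, 216]].
The requested entry is 216.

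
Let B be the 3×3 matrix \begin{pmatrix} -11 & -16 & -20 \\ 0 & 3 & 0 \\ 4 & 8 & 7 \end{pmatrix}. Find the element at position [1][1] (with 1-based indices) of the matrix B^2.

Characteristic polynomial: s^3 + s^2 - 9s - 9 = (s - 3)(s + 1)(s + 3), so the eigenvalues are -3, -1, 3.
s=-3: eigenvector (5, 0, -2).
s=-1: eigenvector (-2, 0, 1).
s=3: eigenvector (-4, 1, 2).
P = [[5, -2, -4], [0, 0, 1], [-2, 1, 2]], D = diag(-3, -1, 3), P⁻¹ = [[1, 0, 2], [2, -2, 5], [0, 1, 0]].
B² = P·diag(9, 1, 9)·P⁻¹ = [[41, -32, 80], [0, 9, 0], [-16, 16, -31]].
The requested entry is 41.

41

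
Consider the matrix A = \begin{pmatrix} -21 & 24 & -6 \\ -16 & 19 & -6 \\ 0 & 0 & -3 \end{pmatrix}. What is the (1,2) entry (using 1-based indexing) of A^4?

-1632

Characteristic polynomial: r^3 + 5r^2 - 9r - 45 = (r - 3)(r + 3)(r + 5), so the eigenvalues are -5, -3, 3.
r=-5: eigenvector (3, 2, 0).
r=3: eigenvector (1, 1, 0).
r=-3: eigenvector (1, 1, 1).
P = [[3, 1, 1], [2, 1, 1], [0, 0, 1]], D = diag(-5, 3, -3), P⁻¹ = [[1, -1, 0], [-2, 3, -1], [0, 0, 1]].
A⁴ = P·diag(625, 81, 81)·P⁻¹ = [[1713, -1632, 0], [1088, -1007, 0], [0, 0, 81]].
The requested entry is -1632.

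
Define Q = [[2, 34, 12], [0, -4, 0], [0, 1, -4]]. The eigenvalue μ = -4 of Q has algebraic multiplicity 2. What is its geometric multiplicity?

Q + 4I = [[6, 34, 12], [0, 0, 0], [0, 1, 0]].
This matrix has rank 2, so its null space has dimension 3 − 2 = 1.

1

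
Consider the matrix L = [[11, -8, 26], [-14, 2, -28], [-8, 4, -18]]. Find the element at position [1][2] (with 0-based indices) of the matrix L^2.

84

Characteristic polynomial: r^3 + 5r^2 - 4r - 20 = (r - 2)(r + 2)(r + 5), so the eigenvalues are -5, -2, 2.
r=-5: eigenvector (1, 2, 0).
r=2: eigenvector (-2, 1, 1).
r=-2: eigenvector (-2, 0, 1).
P = [[1, -2, -2], [2, 1, 0], [0, 1, 1]], D = diag(-5, 2, -2), P⁻¹ = [[1, 0, 2], [-2, 1, -4], [2, -1, 5]].
L² = P·diag(25, 4, 4)·P⁻¹ = [[25, 0, 42], [42, 4, 84], [0, 0, 4]].
The requested entry is 84.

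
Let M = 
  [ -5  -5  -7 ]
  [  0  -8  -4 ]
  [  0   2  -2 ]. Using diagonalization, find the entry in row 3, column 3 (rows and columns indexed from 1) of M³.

Characteristic polynomial: s^3 + 15s^2 + 74s + 120 = (s + 4)(s + 5)(s + 6), so the eigenvalues are -6, -5, -4.
s=-4: eigenvector (-2, -1, 1).
s=-6: eigenvector (3, 2, -1).
s=-5: eigenvector (1, 0, 0).
P = [[-2, 3, 1], [-1, 2, 0], [1, -1, 0]], D = diag(-4, -6, -5), P⁻¹ = [[0, 1, 2], [0, 1, 1], [1, -1, 1]].
M³ = P·diag(-64, -216, -125)·P⁻¹ = [[-125, -395, -517], [0, -368, -304], [0, 152, 88]].
The requested entry is 88.

88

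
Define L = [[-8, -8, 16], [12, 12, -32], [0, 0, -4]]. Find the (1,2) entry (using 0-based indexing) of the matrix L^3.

-512

Characteristic polynomial: t^3 - 16t = t(t - 4)(t + 4), so the eigenvalues are -4, 0, 4.
t=0: eigenvector (1, -1, 0).
t=4: eigenvector (-2, 3, 0).
t=-4: eigenvector (0, 2, 1).
P = [[1, -2, 0], [-1, 3, 2], [0, 0, 1]], D = diag(0, 4, -4), P⁻¹ = [[3, 2, -4], [1, 1, -2], [0, 0, 1]].
L³ = P·diag(0, 64, -64)·P⁻¹ = [[-128, -128, 256], [192, 192, -512], [0, 0, -64]].
The requested entry is -512.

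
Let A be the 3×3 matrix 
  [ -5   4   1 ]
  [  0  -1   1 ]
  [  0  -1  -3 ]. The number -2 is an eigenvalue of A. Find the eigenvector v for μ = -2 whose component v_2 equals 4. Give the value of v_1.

4

A + 2I = [[-3, 4, 1], [0, 1, 1], [0, -1, -1]].
Solving (A + 2I)v = 0 gives the eigenspace spanned by (4, 4, -4).
With v_2 = 4, v = (4, 4, -4), so v_1 = 4.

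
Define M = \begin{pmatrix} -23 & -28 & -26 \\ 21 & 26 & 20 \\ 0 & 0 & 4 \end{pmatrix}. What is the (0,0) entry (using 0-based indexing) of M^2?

Characteristic polynomial: λ^3 - 7λ^2 + 2λ + 40 = (λ - 5)(λ - 4)(λ + 2), so the eigenvalues are -2, 4, 5.
λ=-2: eigenvector (4, -3, 0).
λ=5: eigenvector (1, -1, 0).
λ=4: eigenvector (-2, 1, 1).
P = [[4, 1, -2], [-3, -1, 1], [0, 0, 1]], D = diag(-2, 5, 4), P⁻¹ = [[1, 1, 1], [-3, -4, -2], [0, 0, 1]].
M² = P·diag(4, 25, 16)·P⁻¹ = [[-59, -84, -66], [63, 88, 54], [0, 0, 16]].
The requested entry is -59.

-59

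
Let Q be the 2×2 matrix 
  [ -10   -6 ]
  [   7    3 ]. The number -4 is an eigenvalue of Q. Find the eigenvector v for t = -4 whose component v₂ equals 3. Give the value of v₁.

Q + 4I = [[-6, -6], [7, 7]].
Solving (Q + 4I)v = 0 gives the eigenspace spanned by (-3, 3).
With v₂ = 3, v = (-3, 3), so v₁ = -3.

-3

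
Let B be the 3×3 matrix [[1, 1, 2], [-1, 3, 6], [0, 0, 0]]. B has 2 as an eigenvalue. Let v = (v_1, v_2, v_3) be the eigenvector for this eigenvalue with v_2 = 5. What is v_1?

B − 2I = [[-1, 1, 2], [-1, 1, 6], [0, 0, -2]].
Solving (B − 2I)v = 0 gives the eigenspace spanned by (5, 5, 0).
With v_2 = 5, v = (5, 5, 0), so v_1 = 5.

5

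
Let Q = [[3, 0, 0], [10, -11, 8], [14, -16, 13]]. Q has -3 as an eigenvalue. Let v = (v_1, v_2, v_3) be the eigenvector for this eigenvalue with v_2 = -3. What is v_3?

-3

Q + 3I = [[6, 0, 0], [10, -8, 8], [14, -16, 16]].
Solving (Q + 3I)v = 0 gives the eigenspace spanned by (0, -3, -3).
With v_2 = -3, v = (0, -3, -3), so v_3 = -3.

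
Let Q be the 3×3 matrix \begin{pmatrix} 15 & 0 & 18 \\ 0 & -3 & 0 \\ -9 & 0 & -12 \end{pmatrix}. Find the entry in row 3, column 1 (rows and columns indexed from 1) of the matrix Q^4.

-1215

Characteristic polynomial: t^3 - 27t - 54 = (t - 6)(t + 3)^2, so the eigenvalues are -3, -3, 6.
t=-3: eigenvector (0, 1, 0).
t=-3: eigenvector (-1, 0, 1).
t=6: eigenvector (-2, 0, 1).
P = [[0, -1, -2], [1, 0, 0], [0, 1, 1]], D = diag(-3, -3, 6), P⁻¹ = [[0, 1, 0], [1, 0, 2], [-1, 0, -1]].
Q⁴ = P·diag(81, 81, 1296)·P⁻¹ = [[2511, 0, 2430], [0, 81, 0], [-1215, 0, -1134]].
The requested entry is -1215.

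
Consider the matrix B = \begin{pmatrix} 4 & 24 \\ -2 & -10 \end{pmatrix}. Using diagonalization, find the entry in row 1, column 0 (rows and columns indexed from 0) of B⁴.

Characteristic polynomial: r^2 + 6r + 8 = (r + 2)(r + 4), so the eigenvalues are -4, -2.
r=-2: eigenvector (4, -1).
r=-4: eigenvector (-3, 1).
P = [[4, -3], [-1, 1]], D = diag(-2, -4), P⁻¹ = [[1, 3], [1, 4]].
B⁴ = P·diag(16, 256)·P⁻¹ = [[-704, -2880], [240, 976]].
The requested entry is 240.

240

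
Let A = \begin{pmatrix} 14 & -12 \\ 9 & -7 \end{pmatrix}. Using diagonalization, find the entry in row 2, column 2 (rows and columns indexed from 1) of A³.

Characteristic polynomial: s^2 - 7s + 10 = (s - 5)(s - 2), so the eigenvalues are 2, 5.
s=5: eigenvector (4, 3).
s=2: eigenvector (1, 1).
P = [[4, 1], [3, 1]], D = diag(5, 2), P⁻¹ = [[1, -1], [-3, 4]].
A³ = P·diag(125, 8)·P⁻¹ = [[476, -468], [351, -343]].
The requested entry is -343.

-343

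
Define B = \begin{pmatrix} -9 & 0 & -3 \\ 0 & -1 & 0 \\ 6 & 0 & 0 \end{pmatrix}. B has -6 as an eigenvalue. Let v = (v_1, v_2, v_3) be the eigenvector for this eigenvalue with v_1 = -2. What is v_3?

2

B + 6I = [[-3, 0, -3], [0, 5, 0], [6, 0, 6]].
Solving (B + 6I)v = 0 gives the eigenspace spanned by (-2, 0, 2).
With v_1 = -2, v = (-2, 0, 2), so v_3 = 2.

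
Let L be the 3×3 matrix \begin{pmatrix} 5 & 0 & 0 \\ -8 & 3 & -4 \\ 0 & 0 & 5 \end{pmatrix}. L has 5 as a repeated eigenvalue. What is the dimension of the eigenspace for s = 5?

L − 5I = [[0, 0, 0], [-8, -2, -4], [0, 0, 0]].
This matrix has rank 1, so its null space has dimension 3 − 1 = 2.

2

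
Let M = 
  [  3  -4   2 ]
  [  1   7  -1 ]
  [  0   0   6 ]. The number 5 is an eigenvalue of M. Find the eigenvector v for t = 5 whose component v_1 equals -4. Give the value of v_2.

M − 5I = [[-2, -4, 2], [1, 2, -1], [0, 0, 1]].
Solving (M − 5I)v = 0 gives the eigenspace spanned by (-4, 2, 0).
With v_1 = -4, v = (-4, 2, 0), so v_2 = 2.

2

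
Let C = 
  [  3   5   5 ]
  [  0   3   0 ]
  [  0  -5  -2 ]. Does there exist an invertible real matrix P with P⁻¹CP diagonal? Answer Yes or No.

Characteristic polynomial: p(r) = r^3 - 4r^2 - 3r + 18 = (r - 3)^2(r + 2).
r = 3 has algebraic multiplicity 2; rank(C − 3I) = 1, so geometric multiplicity = 2.
Every eigenvalue has geometric = algebraic multiplicity, so C is diagonalizable.

Yes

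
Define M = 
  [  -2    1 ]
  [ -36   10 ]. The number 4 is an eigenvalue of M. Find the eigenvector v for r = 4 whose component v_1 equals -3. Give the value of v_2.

-18

M − 4I = [[-6, 1], [-36, 6]].
Solving (M − 4I)v = 0 gives the eigenspace spanned by (-3, -18).
With v_1 = -3, v = (-3, -18), so v_2 = -18.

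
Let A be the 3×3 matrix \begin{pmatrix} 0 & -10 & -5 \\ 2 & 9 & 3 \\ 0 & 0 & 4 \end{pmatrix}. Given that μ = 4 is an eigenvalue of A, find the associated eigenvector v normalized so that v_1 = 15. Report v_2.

-6

A − 4I = [[-4, -10, -5], [2, 5, 3], [0, 0, 0]].
Solving (A − 4I)v = 0 gives the eigenspace spanned by (15, -6, 0).
With v_1 = 15, v = (15, -6, 0), so v_2 = -6.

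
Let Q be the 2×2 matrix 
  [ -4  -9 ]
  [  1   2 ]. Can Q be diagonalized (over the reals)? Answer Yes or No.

No

Characteristic polynomial: p(μ) = μ^2 + 2μ + 1 = (μ + 1)^2.
μ = -1 has algebraic multiplicity 2; rank(Q + 1I) = 1, so geometric multiplicity = 1.
Geometric multiplicity < algebraic multiplicity, so Q is not diagonalizable.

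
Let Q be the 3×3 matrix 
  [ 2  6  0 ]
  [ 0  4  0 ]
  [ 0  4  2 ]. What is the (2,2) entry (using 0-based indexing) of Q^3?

8

Characteristic polynomial: s^3 - 8s^2 + 20s - 16 = (s - 4)(s - 2)^2, so the eigenvalues are 2, 2, 4.
s=2: eigenvector (0, 0, 1).
s=4: eigenvector (3, 1, 2).
s=2: eigenvector (1, 0, -2).
P = [[0, 3, 1], [0, 1, 0], [1, 2, -2]], D = diag(2, 4, 2), P⁻¹ = [[2, -8, 1], [0, 1, 0], [1, -3, 0]].
Q³ = P·diag(8, 64, 8)·P⁻¹ = [[8, 168, 0], [0, 64, 0], [0, 112, 8]].
The requested entry is 8.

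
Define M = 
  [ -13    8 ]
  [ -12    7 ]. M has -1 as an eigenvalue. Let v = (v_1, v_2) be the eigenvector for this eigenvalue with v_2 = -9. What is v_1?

-6

M + 1I = [[-12, 8], [-12, 8]].
Solving (M + 1I)v = 0 gives the eigenspace spanned by (-6, -9).
With v_2 = -9, v = (-6, -9), so v_1 = -6.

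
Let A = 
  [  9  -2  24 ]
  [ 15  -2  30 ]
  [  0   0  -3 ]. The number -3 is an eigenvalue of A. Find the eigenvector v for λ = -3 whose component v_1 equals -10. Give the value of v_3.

5

A + 3I = [[12, -2, 24], [15, 1, 30], [0, 0, 0]].
Solving (A + 3I)v = 0 gives the eigenspace spanned by (-10, 0, 5).
With v_1 = -10, v = (-10, 0, 5), so v_3 = 5.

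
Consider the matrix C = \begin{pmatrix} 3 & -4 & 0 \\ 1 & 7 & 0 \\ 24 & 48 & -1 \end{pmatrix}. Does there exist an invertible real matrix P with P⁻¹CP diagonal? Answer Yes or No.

No

Characteristic polynomial: p(s) = s^3 - 9s^2 + 15s + 25 = (s - 5)^2(s + 1).
s = 5 has algebraic multiplicity 2; rank(C − 5I) = 2, so geometric multiplicity = 1.
Geometric multiplicity < algebraic multiplicity, so C is not diagonalizable.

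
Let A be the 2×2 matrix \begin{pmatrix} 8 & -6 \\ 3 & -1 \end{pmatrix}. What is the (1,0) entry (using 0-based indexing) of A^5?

Characteristic polynomial: λ^2 - 7λ + 10 = (λ - 5)(λ - 2), so the eigenvalues are 2, 5.
λ=5: eigenvector (2, 1).
λ=2: eigenvector (1, 1).
P = [[2, 1], [1, 1]], D = diag(5, 2), P⁻¹ = [[1, -1], [-1, 2]].
A⁵ = P·diag(3125, 32)·P⁻¹ = [[6218, -6186], [3093, -3061]].
The requested entry is 3093.

3093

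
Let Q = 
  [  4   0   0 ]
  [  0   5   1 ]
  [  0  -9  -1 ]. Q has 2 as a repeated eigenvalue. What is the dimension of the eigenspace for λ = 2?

1

Q − 2I = [[2, 0, 0], [0, 3, 1], [0, -9, -3]].
This matrix has rank 2, so its null space has dimension 3 − 2 = 1.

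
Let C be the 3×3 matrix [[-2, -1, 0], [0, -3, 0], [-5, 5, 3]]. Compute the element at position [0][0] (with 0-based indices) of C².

4

Characteristic polynomial: t^3 + 2t^2 - 9t - 18 = (t - 3)(t + 2)(t + 3), so the eigenvalues are -3, -2, 3.
t=3: eigenvector (0, 0, -1).
t=-2: eigenvector (1, 0, 1).
t=-3: eigenvector (1, 1, 0).
P = [[0, 1, 1], [0, 0, 1], [-1, 1, 0]], D = diag(3, -2, -3), P⁻¹ = [[1, -1, -1], [1, -1, 0], [0, 1, 0]].
C² = P·diag(9, 4, 9)·P⁻¹ = [[4, 5, 0], [0, 9, 0], [-5, 5, 9]].
The requested entry is 4.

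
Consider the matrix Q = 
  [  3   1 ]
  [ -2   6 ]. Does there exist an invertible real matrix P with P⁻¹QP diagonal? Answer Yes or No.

Yes

Characteristic polynomial: p(μ) = μ^2 - 9μ + 20 = (μ - 5)(μ - 4).
All 2 eigenvalues are distinct, so Q is diagonalizable.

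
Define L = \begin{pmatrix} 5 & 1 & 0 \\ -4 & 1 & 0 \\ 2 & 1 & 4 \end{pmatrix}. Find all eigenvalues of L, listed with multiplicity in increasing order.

Characteristic polynomial: p(μ) = μ^3 - 10μ^2 + 33μ - 36 = (μ - 4)(μ - 3)^2.
Roots (with multiplicity): 3, 3, 4.

3, 3, 4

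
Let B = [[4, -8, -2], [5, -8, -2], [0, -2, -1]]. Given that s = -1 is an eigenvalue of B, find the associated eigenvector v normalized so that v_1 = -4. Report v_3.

B + 1I = [[5, -8, -2], [5, -7, -2], [0, -2, 0]].
Solving (B + 1I)v = 0 gives the eigenspace spanned by (-4, 0, -10).
With v_1 = -4, v = (-4, 0, -10), so v_3 = -10.

-10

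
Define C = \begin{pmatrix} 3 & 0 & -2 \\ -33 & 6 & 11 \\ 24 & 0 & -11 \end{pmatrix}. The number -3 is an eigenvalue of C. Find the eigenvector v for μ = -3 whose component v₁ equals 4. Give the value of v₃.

12

C + 3I = [[6, 0, -2], [-33, 9, 11], [24, 0, -8]].
Solving (C + 3I)v = 0 gives the eigenspace spanned by (4, 0, 12).
With v₁ = 4, v = (4, 0, 12), so v₃ = 12.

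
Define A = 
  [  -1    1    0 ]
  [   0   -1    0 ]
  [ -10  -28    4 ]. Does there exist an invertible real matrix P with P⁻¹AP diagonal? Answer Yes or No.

No

Characteristic polynomial: p(t) = t^3 - 2t^2 - 7t - 4 = (t - 4)(t + 1)^2.
t = -1 has algebraic multiplicity 2; rank(A + 1I) = 2, so geometric multiplicity = 1.
Geometric multiplicity < algebraic multiplicity, so A is not diagonalizable.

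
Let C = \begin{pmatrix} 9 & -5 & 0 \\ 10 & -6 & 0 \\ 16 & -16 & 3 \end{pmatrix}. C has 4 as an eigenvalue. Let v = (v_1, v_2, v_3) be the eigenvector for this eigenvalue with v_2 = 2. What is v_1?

2

C − 4I = [[5, -5, 0], [10, -10, 0], [16, -16, -1]].
Solving (C − 4I)v = 0 gives the eigenspace spanned by (2, 2, 0).
With v_2 = 2, v = (2, 2, 0), so v_1 = 2.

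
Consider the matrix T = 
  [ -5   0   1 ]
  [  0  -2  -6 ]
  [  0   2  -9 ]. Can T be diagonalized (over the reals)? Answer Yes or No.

Characteristic polynomial: p(r) = r^3 + 16r^2 + 85r + 150 = (r + 5)^2(r + 6).
r = -5 has algebraic multiplicity 2; rank(T + 5I) = 2, so geometric multiplicity = 1.
Geometric multiplicity < algebraic multiplicity, so T is not diagonalizable.

No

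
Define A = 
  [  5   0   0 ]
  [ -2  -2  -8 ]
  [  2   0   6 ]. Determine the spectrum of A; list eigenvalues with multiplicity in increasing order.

-2, 5, 6

Characteristic polynomial: p(μ) = μ^3 - 9μ^2 + 8μ + 60 = (μ - 6)(μ - 5)(μ + 2).
Roots (with multiplicity): -2, 5, 6.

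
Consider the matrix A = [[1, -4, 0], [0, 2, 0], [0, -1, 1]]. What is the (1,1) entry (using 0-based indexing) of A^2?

4

Characteristic polynomial: t^3 - 4t^2 + 5t - 2 = (t - 2)(t - 1)^2, so the eigenvalues are 1, 1, 2.
t=1: eigenvector (1, 0, 0).
t=2: eigenvector (-4, 1, -1).
t=1: eigenvector (0, 0, 1).
P = [[1, -4, 0], [0, 1, 0], [0, -1, 1]], D = diag(1, 2, 1), P⁻¹ = [[1, 4, 0], [0, 1, 0], [0, 1, 1]].
A² = P·diag(1, 4, 1)·P⁻¹ = [[1, -12, 0], [0, 4, 0], [0, -3, 1]].
The requested entry is 4.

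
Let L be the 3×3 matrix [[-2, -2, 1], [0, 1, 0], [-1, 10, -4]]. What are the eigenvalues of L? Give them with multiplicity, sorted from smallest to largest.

Characteristic polynomial: p(μ) = μ^3 + 5μ^2 + 3μ - 9 = (μ - 1)(μ + 3)^2.
Roots (with multiplicity): -3, -3, 1.

-3, -3, 1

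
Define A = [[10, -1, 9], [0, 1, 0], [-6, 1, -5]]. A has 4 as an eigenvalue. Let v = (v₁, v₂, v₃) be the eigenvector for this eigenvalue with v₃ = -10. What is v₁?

15

A − 4I = [[6, -1, 9], [0, -3, 0], [-6, 1, -9]].
Solving (A − 4I)v = 0 gives the eigenspace spanned by (15, 0, -10).
With v₃ = -10, v = (15, 0, -10), so v₁ = 15.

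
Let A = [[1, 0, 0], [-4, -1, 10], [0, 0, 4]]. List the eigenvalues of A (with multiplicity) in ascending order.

Characteristic polynomial: p(t) = t^3 - 4t^2 - t + 4 = (t - 4)(t - 1)(t + 1).
Roots (with multiplicity): -1, 1, 4.

-1, 1, 4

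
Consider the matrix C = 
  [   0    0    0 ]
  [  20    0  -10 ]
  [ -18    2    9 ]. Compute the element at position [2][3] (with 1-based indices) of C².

-90

Characteristic polynomial: r^3 - 9r^2 + 20r = r(r - 5)(r - 4), so the eigenvalues are 0, 4, 5.
r=0: eigenvector (1, 0, 2).
r=4: eigenvector (0, 5, -2).
r=5: eigenvector (0, -2, 1).
P = [[1, 0, 0], [0, 5, -2], [2, -2, 1]], D = diag(0, 4, 5), P⁻¹ = [[1, 0, 0], [-4, 1, 2], [-10, 2, 5]].
C² = P·diag(0, 16, 25)·P⁻¹ = [[0, 0, 0], [180, -20, -90], [-122, 18, 61]].
The requested entry is -90.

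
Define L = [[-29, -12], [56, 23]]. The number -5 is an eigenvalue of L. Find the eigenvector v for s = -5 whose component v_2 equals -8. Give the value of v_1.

L + 5I = [[-24, -12], [56, 28]].
Solving (L + 5I)v = 0 gives the eigenspace spanned by (4, -8).
With v_2 = -8, v = (4, -8), so v_1 = 4.

4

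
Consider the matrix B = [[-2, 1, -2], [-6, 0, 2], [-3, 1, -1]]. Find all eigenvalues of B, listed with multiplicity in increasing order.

-2, -2, 1

Characteristic polynomial: p(r) = r^3 + 3r^2 - 4 = (r - 1)(r + 2)^2.
Roots (with multiplicity): -2, -2, 1.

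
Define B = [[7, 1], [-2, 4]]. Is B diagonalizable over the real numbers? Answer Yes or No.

Yes

Characteristic polynomial: p(s) = s^2 - 11s + 30 = (s - 6)(s - 5).
All 2 eigenvalues are distinct, so B is diagonalizable.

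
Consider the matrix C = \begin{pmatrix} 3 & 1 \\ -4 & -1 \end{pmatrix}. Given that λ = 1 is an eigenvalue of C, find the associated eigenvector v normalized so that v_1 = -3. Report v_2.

C − 1I = [[2, 1], [-4, -2]].
Solving (C − 1I)v = 0 gives the eigenspace spanned by (-3, 6).
With v_1 = -3, v = (-3, 6), so v_2 = 6.

6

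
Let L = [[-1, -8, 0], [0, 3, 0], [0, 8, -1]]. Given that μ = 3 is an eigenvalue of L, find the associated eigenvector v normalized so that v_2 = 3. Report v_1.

-6

L − 3I = [[-4, -8, 0], [0, 0, 0], [0, 8, -4]].
Solving (L − 3I)v = 0 gives the eigenspace spanned by (-6, 3, 6).
With v_2 = 3, v = (-6, 3, 6), so v_1 = -6.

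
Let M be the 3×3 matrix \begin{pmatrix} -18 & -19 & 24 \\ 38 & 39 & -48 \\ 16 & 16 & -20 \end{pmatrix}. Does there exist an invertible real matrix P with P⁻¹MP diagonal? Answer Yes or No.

Characteristic polynomial: p(λ) = λ^3 - λ^2 - 16λ + 16 = (λ - 4)(λ - 1)(λ + 4).
All 3 eigenvalues are distinct, so M is diagonalizable.

Yes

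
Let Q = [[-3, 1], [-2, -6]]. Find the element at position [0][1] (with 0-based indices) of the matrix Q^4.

Characteristic polynomial: λ^2 + 9λ + 20 = (λ + 4)(λ + 5), so the eigenvalues are -5, -4.
λ=-5: eigenvector (-1, 2).
λ=-4: eigenvector (-1, 1).
P = [[-1, -1], [2, 1]], D = diag(-5, -4), P⁻¹ = [[1, 1], [-2, -1]].
Q⁴ = P·diag(625, 256)·P⁻¹ = [[-113, -369], [738, 994]].
The requested entry is -369.

-369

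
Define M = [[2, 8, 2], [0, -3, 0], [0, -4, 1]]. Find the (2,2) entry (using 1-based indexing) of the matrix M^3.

-27

Characteristic polynomial: μ^3 - 7μ + 6 = (μ - 2)(μ - 1)(μ + 3), so the eigenvalues are -3, 1, 2.
μ=2: eigenvector (1, 0, 0).
μ=-3: eigenvector (-2, 1, 1).
μ=1: eigenvector (-2, 0, 1).
P = [[1, -2, -2], [0, 1, 0], [0, 1, 1]], D = diag(2, -3, 1), P⁻¹ = [[1, 0, 2], [0, 1, 0], [0, -1, 1]].
M³ = P·diag(8, -27, 1)·P⁻¹ = [[8, 56, 14], [0, -27, 0], [0, -28, 1]].
The requested entry is -27.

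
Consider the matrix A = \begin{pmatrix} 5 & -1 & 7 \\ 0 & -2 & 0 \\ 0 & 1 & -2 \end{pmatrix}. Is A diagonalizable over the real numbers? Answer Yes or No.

Characteristic polynomial: p(μ) = μ^3 - μ^2 - 16μ - 20 = (μ - 5)(μ + 2)^2.
μ = -2 has algebraic multiplicity 2; rank(A + 2I) = 2, so geometric multiplicity = 1.
Geometric multiplicity < algebraic multiplicity, so A is not diagonalizable.

No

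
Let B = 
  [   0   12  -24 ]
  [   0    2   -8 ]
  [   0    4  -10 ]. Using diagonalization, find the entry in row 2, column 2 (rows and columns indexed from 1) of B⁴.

-1264

Characteristic polynomial: λ^3 + 8λ^2 + 12λ = λ(λ + 2)(λ + 6), so the eigenvalues are -6, -2, 0.
λ=-6: eigenvector (-2, -1, -1).
λ=0: eigenvector (1, 0, 0).
λ=-2: eigenvector (0, 2, 1).
P = [[-2, 1, 0], [-1, 0, 2], [-1, 0, 1]], D = diag(-6, 0, -2), P⁻¹ = [[0, 1, -2], [1, 2, -4], [0, 1, -1]].
B⁴ = P·diag(1296, 0, 16)·P⁻¹ = [[0, -2592, 5184], [0, -1264, 2560], [0, -1280, 2576]].
The requested entry is -1264.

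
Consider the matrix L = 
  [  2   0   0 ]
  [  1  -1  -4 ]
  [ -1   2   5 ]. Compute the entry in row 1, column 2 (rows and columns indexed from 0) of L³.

Characteristic polynomial: t^3 - 6t^2 + 11t - 6 = (t - 3)(t - 2)(t - 1), so the eigenvalues are 1, 2, 3.
t=2: eigenvector (1, -1, 1).
t=3: eigenvector (0, 1, -1).
t=1: eigenvector (0, 2, -1).
P = [[1, 0, 0], [-1, 1, 2], [1, -1, -1]], D = diag(2, 3, 1), P⁻¹ = [[1, 0, 0], [1, -1, -2], [0, 1, 1]].
L³ = P·diag(8, 27, 1)·P⁻¹ = [[8, 0, 0], [19, -25, -52], [-19, 26, 53]].
The requested entry is -52.

-52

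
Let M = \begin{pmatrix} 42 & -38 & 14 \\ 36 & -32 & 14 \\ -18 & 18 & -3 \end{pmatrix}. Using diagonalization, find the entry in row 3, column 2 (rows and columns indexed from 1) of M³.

Characteristic polynomial: μ^3 - 7μ^2 - 6μ + 72 = (μ - 6)(μ - 4)(μ + 3), so the eigenvalues are -3, 4, 6.
μ=6: eigenvector (5, 4, -2).
μ=4: eigenvector (1, 1, 0).
μ=-3: eigenvector (-2, -2, 1).
P = [[5, 1, -2], [4, 1, -2], [-2, 0, 1]], D = diag(6, 4, -3), P⁻¹ = [[1, -1, 0], [0, 1, 2], [2, -2, 1]].
M³ = P·diag(216, 64, -27)·P⁻¹ = [[1188, -1124, 182], [972, -908, 182], [-486, 486, -27]].
The requested entry is 486.

486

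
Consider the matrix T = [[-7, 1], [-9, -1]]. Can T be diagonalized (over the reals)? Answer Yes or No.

No

Characteristic polynomial: p(r) = r^2 + 8r + 16 = (r + 4)^2.
r = -4 has algebraic multiplicity 2; rank(T + 4I) = 1, so geometric multiplicity = 1.
Geometric multiplicity < algebraic multiplicity, so T is not diagonalizable.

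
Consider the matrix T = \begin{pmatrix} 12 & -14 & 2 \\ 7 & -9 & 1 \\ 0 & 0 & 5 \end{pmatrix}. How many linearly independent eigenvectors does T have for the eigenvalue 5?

T − 5I = [[7, -14, 2], [7, -14, 1], [0, 0, 0]].
This matrix has rank 2, so its null space has dimension 3 − 2 = 1.

1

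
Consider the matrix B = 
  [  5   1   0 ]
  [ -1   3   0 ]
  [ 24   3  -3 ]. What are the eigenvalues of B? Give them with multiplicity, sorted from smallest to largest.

-3, 4, 4

Characteristic polynomial: p(μ) = μ^3 - 5μ^2 - 8μ + 48 = (μ - 4)^2(μ + 3).
Roots (with multiplicity): -3, 4, 4.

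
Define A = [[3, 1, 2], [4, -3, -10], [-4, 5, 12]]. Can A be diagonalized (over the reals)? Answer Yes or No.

Characteristic polynomial: p(t) = t^3 - 12t^2 + 45t - 50 = (t - 5)^2(t - 2).
t = 5 has algebraic multiplicity 2; rank(A − 5I) = 2, so geometric multiplicity = 1.
Geometric multiplicity < algebraic multiplicity, so A is not diagonalizable.

No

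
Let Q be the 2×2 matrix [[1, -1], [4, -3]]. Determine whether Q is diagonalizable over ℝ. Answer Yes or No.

No

Characteristic polynomial: p(r) = r^2 + 2r + 1 = (r + 1)^2.
r = -1 has algebraic multiplicity 2; rank(Q + 1I) = 1, so geometric multiplicity = 1.
Geometric multiplicity < algebraic multiplicity, so Q is not diagonalizable.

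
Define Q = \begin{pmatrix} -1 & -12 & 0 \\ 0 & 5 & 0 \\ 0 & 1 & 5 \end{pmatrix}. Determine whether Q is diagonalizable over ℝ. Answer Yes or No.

No

Characteristic polynomial: p(λ) = λ^3 - 9λ^2 + 15λ + 25 = (λ - 5)^2(λ + 1).
λ = 5 has algebraic multiplicity 2; rank(Q − 5I) = 2, so geometric multiplicity = 1.
Geometric multiplicity < algebraic multiplicity, so Q is not diagonalizable.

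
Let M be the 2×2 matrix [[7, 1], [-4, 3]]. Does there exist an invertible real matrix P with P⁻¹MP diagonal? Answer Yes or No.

No

Characteristic polynomial: p(t) = t^2 - 10t + 25 = (t - 5)^2.
t = 5 has algebraic multiplicity 2; rank(M − 5I) = 1, so geometric multiplicity = 1.
Geometric multiplicity < algebraic multiplicity, so M is not diagonalizable.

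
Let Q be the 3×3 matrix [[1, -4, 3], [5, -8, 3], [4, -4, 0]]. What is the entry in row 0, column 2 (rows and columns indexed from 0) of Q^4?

Characteristic polynomial: t^3 + 7t^2 + 12t = t(t + 3)(t + 4), so the eigenvalues are -4, -3, 0.
t=-4: eigenvector (1, 2, 1).
t=0: eigenvector (-1, -1, -1).
t=-3: eigenvector (-1, -1, 0).
P = [[1, -1, -1], [2, -1, -1], [1, -1, 0]], D = diag(-4, 0, -3), P⁻¹ = [[-1, 1, 0], [-1, 1, -1], [-1, 0, 1]].
Q⁴ = P·diag(256, 0, 81)·P⁻¹ = [[-175, 256, -81], [-431, 512, -81], [-256, 256, 0]].
The requested entry is -81.

-81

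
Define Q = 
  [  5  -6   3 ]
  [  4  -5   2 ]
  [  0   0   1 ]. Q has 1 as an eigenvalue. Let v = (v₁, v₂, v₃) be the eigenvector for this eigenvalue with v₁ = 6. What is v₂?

Q − 1I = [[4, -6, 3], [4, -6, 2], [0, 0, 0]].
Solving (Q − 1I)v = 0 gives the eigenspace spanned by (6, 4, 0).
With v₁ = 6, v = (6, 4, 0), so v₂ = 4.

4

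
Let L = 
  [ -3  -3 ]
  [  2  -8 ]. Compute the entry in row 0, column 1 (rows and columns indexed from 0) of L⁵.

-13953

Characteristic polynomial: r^2 + 11r + 30 = (r + 5)(r + 6), so the eigenvalues are -6, -5.
r=-6: eigenvector (1, 1).
r=-5: eigenvector (3, 2).
P = [[1, 3], [1, 2]], D = diag(-6, -5), P⁻¹ = [[-2, 3], [1, -1]].
L⁵ = P·diag(-7776, -3125)·P⁻¹ = [[6177, -13953], [9302, -17078]].
The requested entry is -13953.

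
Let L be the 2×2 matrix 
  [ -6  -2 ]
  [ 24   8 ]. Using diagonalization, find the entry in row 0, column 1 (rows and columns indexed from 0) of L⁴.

-16

Characteristic polynomial: μ^2 - 2μ = μ(μ - 2), so the eigenvalues are 0, 2.
μ=2: eigenvector (-1, 4).
μ=0: eigenvector (1, -3).
P = [[-1, 1], [4, -3]], D = diag(2, 0), P⁻¹ = [[3, 1], [4, 1]].
L⁴ = P·diag(16, 0)·P⁻¹ = [[-48, -16], [192, 64]].
The requested entry is -16.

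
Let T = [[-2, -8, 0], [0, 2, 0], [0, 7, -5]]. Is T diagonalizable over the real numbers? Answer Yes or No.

Yes

Characteristic polynomial: p(r) = r^3 + 5r^2 - 4r - 20 = (r - 2)(r + 2)(r + 5).
All 3 eigenvalues are distinct, so T is diagonalizable.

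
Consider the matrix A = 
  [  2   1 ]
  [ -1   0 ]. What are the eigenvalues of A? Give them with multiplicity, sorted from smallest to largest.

1, 1

Characteristic polynomial: p(s) = s^2 - 2s + 1 = (s - 1)^2.
Roots (with multiplicity): 1, 1.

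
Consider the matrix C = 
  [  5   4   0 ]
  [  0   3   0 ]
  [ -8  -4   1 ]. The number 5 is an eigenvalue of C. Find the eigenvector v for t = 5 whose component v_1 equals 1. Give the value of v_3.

C − 5I = [[0, 4, 0], [0, -2, 0], [-8, -4, -4]].
Solving (C − 5I)v = 0 gives the eigenspace spanned by (1, 0, -2).
With v_1 = 1, v = (1, 0, -2), so v_3 = -2.

-2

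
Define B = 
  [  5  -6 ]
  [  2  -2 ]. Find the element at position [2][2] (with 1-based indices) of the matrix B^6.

-188

Characteristic polynomial: s^2 - 3s + 2 = (s - 2)(s - 1), so the eigenvalues are 1, 2.
s=2: eigenvector (2, 1).
s=1: eigenvector (-3, -2).
P = [[2, -3], [1, -2]], D = diag(2, 1), P⁻¹ = [[2, -3], [1, -2]].
B⁶ = P·diag(64, 1)·P⁻¹ = [[253, -378], [126, -188]].
The requested entry is -188.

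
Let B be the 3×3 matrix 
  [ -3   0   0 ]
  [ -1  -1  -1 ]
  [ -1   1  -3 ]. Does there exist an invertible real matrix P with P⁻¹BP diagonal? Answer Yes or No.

No

Characteristic polynomial: p(t) = t^3 + 7t^2 + 16t + 12 = (t + 2)^2(t + 3).
t = -2 has algebraic multiplicity 2; rank(B + 2I) = 2, so geometric multiplicity = 1.
Geometric multiplicity < algebraic multiplicity, so B is not diagonalizable.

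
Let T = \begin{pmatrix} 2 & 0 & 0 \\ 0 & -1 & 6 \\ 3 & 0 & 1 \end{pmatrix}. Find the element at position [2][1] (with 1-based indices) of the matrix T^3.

Characteristic polynomial: r^3 - 2r^2 - r + 2 = (r - 2)(r - 1)(r + 1), so the eigenvalues are -1, 1, 2.
r=1: eigenvector (0, 3, 1).
r=-1: eigenvector (0, 1, 0).
r=2: eigenvector (1, 6, 3).
P = [[0, 0, 1], [3, 1, 6], [1, 0, 3]], D = diag(1, -1, 2), P⁻¹ = [[-3, 0, 1], [3, 1, -3], [1, 0, 0]].
T³ = P·diag(1, -1, 8)·P⁻¹ = [[8, 0, 0], [36, -1, 6], [21, 0, 1]].
The requested entry is 36.

36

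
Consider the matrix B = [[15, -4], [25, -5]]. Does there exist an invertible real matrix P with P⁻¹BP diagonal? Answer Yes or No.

No

Characteristic polynomial: p(t) = t^2 - 10t + 25 = (t - 5)^2.
t = 5 has algebraic multiplicity 2; rank(B − 5I) = 1, so geometric multiplicity = 1.
Geometric multiplicity < algebraic multiplicity, so B is not diagonalizable.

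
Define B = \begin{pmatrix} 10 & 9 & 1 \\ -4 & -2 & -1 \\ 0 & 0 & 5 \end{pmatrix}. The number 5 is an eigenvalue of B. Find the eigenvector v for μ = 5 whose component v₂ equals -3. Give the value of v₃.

B − 5I = [[5, 9, 1], [-4, -7, -1], [0, 0, 0]].
Solving (B − 5I)v = 0 gives the eigenspace spanned by (6, -3, -3).
With v₂ = -3, v = (6, -3, -3), so v₃ = -3.

-3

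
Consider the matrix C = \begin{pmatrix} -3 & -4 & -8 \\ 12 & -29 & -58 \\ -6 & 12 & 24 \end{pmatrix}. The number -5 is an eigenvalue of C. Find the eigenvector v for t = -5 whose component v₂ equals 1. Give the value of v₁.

2

C + 5I = [[2, -4, -8], [12, -24, -58], [-6, 12, 29]].
Solving (C + 5I)v = 0 gives the eigenspace spanned by (2, 1, 0).
With v₂ = 1, v = (2, 1, 0), so v₁ = 2.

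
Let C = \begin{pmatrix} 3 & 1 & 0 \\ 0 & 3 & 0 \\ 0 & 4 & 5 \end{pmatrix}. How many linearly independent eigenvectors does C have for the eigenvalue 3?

1

C − 3I = [[0, 1, 0], [0, 0, 0], [0, 4, 2]].
This matrix has rank 2, so its null space has dimension 3 − 2 = 1.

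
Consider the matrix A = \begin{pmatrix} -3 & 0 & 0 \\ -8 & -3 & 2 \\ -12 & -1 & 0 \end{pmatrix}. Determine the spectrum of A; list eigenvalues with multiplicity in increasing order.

-3, -2, -1

Characteristic polynomial: p(μ) = μ^3 + 6μ^2 + 11μ + 6 = (μ + 1)(μ + 2)(μ + 3).
Roots (with multiplicity): -3, -2, -1.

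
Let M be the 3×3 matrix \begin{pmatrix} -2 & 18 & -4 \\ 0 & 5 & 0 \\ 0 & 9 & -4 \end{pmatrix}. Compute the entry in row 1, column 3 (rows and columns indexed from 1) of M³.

Characteristic polynomial: s^3 + s^2 - 22s - 40 = (s - 5)(s + 2)(s + 4), so the eigenvalues are -4, -2, 5.
s=-2: eigenvector (1, 0, 0).
s=5: eigenvector (2, 1, 1).
s=-4: eigenvector (2, 0, 1).
P = [[1, 2, 2], [0, 1, 0], [0, 1, 1]], D = diag(-2, 5, -4), P⁻¹ = [[1, 0, -2], [0, 1, 0], [0, -1, 1]].
M³ = P·diag(-8, 125, -64)·P⁻¹ = [[-8, 378, -112], [0, 125, 0], [0, 189, -64]].
The requested entry is -112.

-112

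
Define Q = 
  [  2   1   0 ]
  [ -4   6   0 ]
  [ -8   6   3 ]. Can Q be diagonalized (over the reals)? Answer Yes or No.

No

Characteristic polynomial: p(t) = t^3 - 11t^2 + 40t - 48 = (t - 4)^2(t - 3).
t = 4 has algebraic multiplicity 2; rank(Q − 4I) = 2, so geometric multiplicity = 1.
Geometric multiplicity < algebraic multiplicity, so Q is not diagonalizable.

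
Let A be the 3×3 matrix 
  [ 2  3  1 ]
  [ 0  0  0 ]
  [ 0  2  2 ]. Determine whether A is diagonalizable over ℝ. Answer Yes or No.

Characteristic polynomial: p(λ) = λ^3 - 4λ^2 + 4λ = λ(λ - 2)^2.
λ = 2 has algebraic multiplicity 2; rank(A − 2I) = 2, so geometric multiplicity = 1.
Geometric multiplicity < algebraic multiplicity, so A is not diagonalizable.

No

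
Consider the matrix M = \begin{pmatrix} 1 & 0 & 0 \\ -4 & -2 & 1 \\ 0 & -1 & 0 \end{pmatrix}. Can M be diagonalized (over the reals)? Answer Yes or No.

No

Characteristic polynomial: p(t) = t^3 + t^2 - t - 1 = (t - 1)(t + 1)^2.
t = -1 has algebraic multiplicity 2; rank(M + 1I) = 2, so geometric multiplicity = 1.
Geometric multiplicity < algebraic multiplicity, so M is not diagonalizable.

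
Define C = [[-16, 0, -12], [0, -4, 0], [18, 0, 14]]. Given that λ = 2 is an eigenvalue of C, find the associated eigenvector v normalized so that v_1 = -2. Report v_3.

C − 2I = [[-18, 0, -12], [0, -6, 0], [18, 0, 12]].
Solving (C − 2I)v = 0 gives the eigenspace spanned by (-2, 0, 3).
With v_1 = -2, v = (-2, 0, 3), so v_3 = 3.

3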